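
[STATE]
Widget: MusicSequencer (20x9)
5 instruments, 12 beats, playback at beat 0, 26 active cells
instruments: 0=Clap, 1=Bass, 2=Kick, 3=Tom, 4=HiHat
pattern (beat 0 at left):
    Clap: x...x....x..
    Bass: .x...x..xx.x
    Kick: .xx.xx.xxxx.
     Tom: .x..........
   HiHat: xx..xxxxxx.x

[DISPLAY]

      ▼12345678901  
  Clap█···█····█··  
  Bass·█···█··██·█  
  Kick·██·██·████·  
   Tom·█··········  
 HiHat██··██████·█  
                    
                    
                    


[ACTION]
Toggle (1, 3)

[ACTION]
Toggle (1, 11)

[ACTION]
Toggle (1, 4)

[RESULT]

      ▼12345678901  
  Clap█···█····█··  
  Bass·█·███··██··  
  Kick·██·██·████·  
   Tom·█··········  
 HiHat██··██████·█  
                    
                    
                    


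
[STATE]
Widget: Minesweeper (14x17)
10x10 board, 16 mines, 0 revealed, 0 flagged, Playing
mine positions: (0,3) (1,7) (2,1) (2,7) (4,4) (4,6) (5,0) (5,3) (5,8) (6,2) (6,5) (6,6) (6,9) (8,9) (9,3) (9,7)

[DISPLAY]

■■■■■■■■■■    
■■■■■■■■■■    
■■■■■■■■■■    
■■■■■■■■■■    
■■■■■■■■■■    
■■■■■■■■■■    
■■■■■■■■■■    
■■■■■■■■■■    
■■■■■■■■■■    
■■■■■■■■■■    
              
              
              
              
              
              
              


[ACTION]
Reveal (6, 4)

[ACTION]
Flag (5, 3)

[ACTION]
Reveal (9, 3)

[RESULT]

■■■✹■■■■■■    
■■■■■■■✹■■    
■✹■■■■■✹■■    
■■■■■■■■■■    
■■■■✹■✹■■■    
✹■■✹■■■■✹■    
■■✹■2✹✹■■✹    
■■■■■■■■■■    
■■■■■■■■■✹    
■■■✹■■■✹■■    
              
              
              
              
              
              
              


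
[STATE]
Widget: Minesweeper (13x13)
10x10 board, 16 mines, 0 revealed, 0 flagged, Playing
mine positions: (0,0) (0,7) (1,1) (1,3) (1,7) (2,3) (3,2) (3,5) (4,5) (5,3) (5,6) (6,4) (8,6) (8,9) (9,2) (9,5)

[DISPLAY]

■■■■■■■■■■   
■■■■■■■■■■   
■■■■■■■■■■   
■■■■■■■■■■   
■■■■■■■■■■   
■■■■■■■■■■   
■■■■■■■■■■   
■■■■■■■■■■   
■■■■■■■■■■   
■■■■■■■■■■   
             
             
             


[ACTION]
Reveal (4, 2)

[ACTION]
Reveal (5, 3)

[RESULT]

✹■■■■■■✹■■   
■✹■✹■■■✹■■   
■■■✹■■■■■■   
■■✹■■✹■■■■   
■■2■■✹■■■■   
■■■✹■■✹■■■   
■■■■✹■■■■■   
■■■■■■■■■■   
■■■■■■✹■■✹   
■■✹■■✹■■■■   
             
             
             


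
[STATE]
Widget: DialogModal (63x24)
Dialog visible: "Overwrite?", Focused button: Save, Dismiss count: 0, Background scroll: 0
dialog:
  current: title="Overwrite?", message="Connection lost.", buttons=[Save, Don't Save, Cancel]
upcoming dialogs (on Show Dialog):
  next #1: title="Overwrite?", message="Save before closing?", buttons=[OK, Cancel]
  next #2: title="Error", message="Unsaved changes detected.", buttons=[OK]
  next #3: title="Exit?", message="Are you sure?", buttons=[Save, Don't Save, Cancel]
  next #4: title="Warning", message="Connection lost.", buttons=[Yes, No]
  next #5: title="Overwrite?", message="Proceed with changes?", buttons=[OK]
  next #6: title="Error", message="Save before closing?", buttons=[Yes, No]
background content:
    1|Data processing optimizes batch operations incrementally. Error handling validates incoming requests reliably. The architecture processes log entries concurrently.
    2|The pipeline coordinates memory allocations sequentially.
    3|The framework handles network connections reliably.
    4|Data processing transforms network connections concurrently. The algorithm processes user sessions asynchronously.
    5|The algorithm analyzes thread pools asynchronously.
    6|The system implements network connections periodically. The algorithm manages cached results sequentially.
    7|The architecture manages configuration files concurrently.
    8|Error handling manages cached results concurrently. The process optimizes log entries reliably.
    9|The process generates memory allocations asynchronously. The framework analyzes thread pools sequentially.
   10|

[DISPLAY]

Data processing optimizes batch operations incrementally. Error
The pipeline coordinates memory allocations sequentially.      
The framework handles network connections reliably.            
Data processing transforms network connections concurrently. Th
The algorithm analyzes thread pools asynchronously.            
The system implements network connections periodically. The alg
The architecture manages configuration files concurrently.     
Error handling manages cached results concurrently. The process
The process generates memory allocations asynchronously. The fr
               ┌──────────────────────────────┐                
               │          Overwrite?          │                
               │       Connection lost.       │                
               │ [Save]  Don't Save   Cancel  │                
               └──────────────────────────────┘                
                                                               
                                                               
                                                               
                                                               
                                                               
                                                               
                                                               
                                                               
                                                               
                                                               


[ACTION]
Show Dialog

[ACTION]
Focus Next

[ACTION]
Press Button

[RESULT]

Data processing optimizes batch operations incrementally. Error
The pipeline coordinates memory allocations sequentially.      
The framework handles network connections reliably.            
Data processing transforms network connections concurrently. Th
The algorithm analyzes thread pools asynchronously.            
The system implements network connections periodically. The alg
The architecture manages configuration files concurrently.     
Error handling manages cached results concurrently. The process
The process generates memory allocations asynchronously. The fr
                                                               
                                                               
                                                               
                                                               
                                                               
                                                               
                                                               
                                                               
                                                               
                                                               
                                                               
                                                               
                                                               
                                                               
                                                               


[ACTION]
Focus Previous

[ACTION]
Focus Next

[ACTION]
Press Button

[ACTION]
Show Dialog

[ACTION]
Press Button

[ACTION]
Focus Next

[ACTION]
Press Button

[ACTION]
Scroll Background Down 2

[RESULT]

The framework handles network connections reliably.            
Data processing transforms network connections concurrently. Th
The algorithm analyzes thread pools asynchronously.            
The system implements network connections periodically. The alg
The architecture manages configuration files concurrently.     
Error handling manages cached results concurrently. The process
The process generates memory allocations asynchronously. The fr
                                                               
                                                               
                                                               
                                                               
                                                               
                                                               
                                                               
                                                               
                                                               
                                                               
                                                               
                                                               
                                                               
                                                               
                                                               
                                                               
                                                               


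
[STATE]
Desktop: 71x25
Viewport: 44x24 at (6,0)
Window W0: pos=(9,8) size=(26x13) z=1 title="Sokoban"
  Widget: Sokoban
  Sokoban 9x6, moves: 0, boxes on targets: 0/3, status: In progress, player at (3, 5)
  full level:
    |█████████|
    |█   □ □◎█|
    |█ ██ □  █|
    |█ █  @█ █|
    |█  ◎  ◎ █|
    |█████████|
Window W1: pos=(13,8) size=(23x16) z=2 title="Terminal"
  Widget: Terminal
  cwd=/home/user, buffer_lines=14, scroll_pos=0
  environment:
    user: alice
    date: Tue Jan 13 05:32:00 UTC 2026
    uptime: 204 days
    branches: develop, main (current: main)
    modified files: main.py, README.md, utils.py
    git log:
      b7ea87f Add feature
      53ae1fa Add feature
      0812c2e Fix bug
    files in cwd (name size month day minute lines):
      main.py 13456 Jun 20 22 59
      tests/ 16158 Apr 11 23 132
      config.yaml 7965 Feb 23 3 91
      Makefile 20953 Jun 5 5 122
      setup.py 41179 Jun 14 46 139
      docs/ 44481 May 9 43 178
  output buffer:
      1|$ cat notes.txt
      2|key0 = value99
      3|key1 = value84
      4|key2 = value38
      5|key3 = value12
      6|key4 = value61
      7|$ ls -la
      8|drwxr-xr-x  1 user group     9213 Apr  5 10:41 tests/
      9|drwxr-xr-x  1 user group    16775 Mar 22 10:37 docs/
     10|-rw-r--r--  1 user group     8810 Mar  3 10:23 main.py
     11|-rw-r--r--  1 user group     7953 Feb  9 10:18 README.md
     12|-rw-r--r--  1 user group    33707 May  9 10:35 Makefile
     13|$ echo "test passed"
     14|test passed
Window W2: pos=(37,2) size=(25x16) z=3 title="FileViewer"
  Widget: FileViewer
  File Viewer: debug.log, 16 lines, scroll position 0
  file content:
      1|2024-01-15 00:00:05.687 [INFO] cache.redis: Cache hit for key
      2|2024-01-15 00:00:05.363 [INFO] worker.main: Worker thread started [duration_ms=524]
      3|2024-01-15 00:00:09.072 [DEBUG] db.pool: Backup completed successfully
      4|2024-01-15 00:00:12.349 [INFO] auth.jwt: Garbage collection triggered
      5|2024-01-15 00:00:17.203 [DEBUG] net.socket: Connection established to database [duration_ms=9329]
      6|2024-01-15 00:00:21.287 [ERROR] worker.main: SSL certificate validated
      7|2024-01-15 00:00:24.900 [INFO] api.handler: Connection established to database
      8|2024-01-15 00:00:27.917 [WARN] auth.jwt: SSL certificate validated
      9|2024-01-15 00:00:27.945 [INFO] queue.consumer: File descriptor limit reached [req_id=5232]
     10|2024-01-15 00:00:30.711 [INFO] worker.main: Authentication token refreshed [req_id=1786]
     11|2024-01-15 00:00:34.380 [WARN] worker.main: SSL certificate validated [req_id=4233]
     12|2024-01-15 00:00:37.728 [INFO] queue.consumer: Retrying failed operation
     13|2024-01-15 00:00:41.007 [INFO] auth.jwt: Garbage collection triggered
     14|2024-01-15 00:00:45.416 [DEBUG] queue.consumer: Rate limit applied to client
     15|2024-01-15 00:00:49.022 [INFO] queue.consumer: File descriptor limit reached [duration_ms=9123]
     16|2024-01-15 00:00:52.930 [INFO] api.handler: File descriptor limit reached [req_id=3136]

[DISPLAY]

                                            
                                            
                               ┏━━━━━━━━━━━━
                               ┃ FileViewer 
                               ┠────────────
                               ┃2024-01-15 0
                               ┃2024-01-15 0
                               ┃2024-01-15 0
   ┏━━━┏━━━━━━━━━━━━━━━━━━━━━┓ ┃2024-01-15 0
   ┃ So┃ Terminal            ┃ ┃2024-01-15 0
   ┠───┠─────────────────────┨ ┃2024-01-15 0
   ┃███┃$ cat notes.txt      ┃ ┃2024-01-15 0
   ┃█  ┃key0 = value99       ┃ ┃2024-01-15 0
   ┃█ █┃key1 = value84       ┃ ┃2024-01-15 0
   ┃█ █┃key2 = value38       ┃ ┃2024-01-15 0
   ┃█  ┃key3 = value12       ┃ ┃2024-01-15 0
   ┃███┃key4 = value61       ┃ ┃2024-01-15 0
   ┃Mov┃$ ls -la             ┃ ┗━━━━━━━━━━━━
   ┃   ┃drwxr-xr-x  1 user gr┃              
   ┃   ┃drwxr-xr-x  1 user gr┃              
   ┗━━━┃-rw-r--r--  1 user gr┃              
       ┃-rw-r--r--  1 user gr┃              
       ┃-rw-r--r--  1 user gr┃              
       ┗━━━━━━━━━━━━━━━━━━━━━┛              


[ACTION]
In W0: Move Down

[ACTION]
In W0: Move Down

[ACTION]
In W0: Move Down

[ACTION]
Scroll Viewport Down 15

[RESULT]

                                            
                               ┏━━━━━━━━━━━━
                               ┃ FileViewer 
                               ┠────────────
                               ┃2024-01-15 0
                               ┃2024-01-15 0
                               ┃2024-01-15 0
   ┏━━━┏━━━━━━━━━━━━━━━━━━━━━┓ ┃2024-01-15 0
   ┃ So┃ Terminal            ┃ ┃2024-01-15 0
   ┠───┠─────────────────────┨ ┃2024-01-15 0
   ┃███┃$ cat notes.txt      ┃ ┃2024-01-15 0
   ┃█  ┃key0 = value99       ┃ ┃2024-01-15 0
   ┃█ █┃key1 = value84       ┃ ┃2024-01-15 0
   ┃█ █┃key2 = value38       ┃ ┃2024-01-15 0
   ┃█  ┃key3 = value12       ┃ ┃2024-01-15 0
   ┃███┃key4 = value61       ┃ ┃2024-01-15 0
   ┃Mov┃$ ls -la             ┃ ┗━━━━━━━━━━━━
   ┃   ┃drwxr-xr-x  1 user gr┃              
   ┃   ┃drwxr-xr-x  1 user gr┃              
   ┗━━━┃-rw-r--r--  1 user gr┃              
       ┃-rw-r--r--  1 user gr┃              
       ┃-rw-r--r--  1 user gr┃              
       ┗━━━━━━━━━━━━━━━━━━━━━┛              
                                            


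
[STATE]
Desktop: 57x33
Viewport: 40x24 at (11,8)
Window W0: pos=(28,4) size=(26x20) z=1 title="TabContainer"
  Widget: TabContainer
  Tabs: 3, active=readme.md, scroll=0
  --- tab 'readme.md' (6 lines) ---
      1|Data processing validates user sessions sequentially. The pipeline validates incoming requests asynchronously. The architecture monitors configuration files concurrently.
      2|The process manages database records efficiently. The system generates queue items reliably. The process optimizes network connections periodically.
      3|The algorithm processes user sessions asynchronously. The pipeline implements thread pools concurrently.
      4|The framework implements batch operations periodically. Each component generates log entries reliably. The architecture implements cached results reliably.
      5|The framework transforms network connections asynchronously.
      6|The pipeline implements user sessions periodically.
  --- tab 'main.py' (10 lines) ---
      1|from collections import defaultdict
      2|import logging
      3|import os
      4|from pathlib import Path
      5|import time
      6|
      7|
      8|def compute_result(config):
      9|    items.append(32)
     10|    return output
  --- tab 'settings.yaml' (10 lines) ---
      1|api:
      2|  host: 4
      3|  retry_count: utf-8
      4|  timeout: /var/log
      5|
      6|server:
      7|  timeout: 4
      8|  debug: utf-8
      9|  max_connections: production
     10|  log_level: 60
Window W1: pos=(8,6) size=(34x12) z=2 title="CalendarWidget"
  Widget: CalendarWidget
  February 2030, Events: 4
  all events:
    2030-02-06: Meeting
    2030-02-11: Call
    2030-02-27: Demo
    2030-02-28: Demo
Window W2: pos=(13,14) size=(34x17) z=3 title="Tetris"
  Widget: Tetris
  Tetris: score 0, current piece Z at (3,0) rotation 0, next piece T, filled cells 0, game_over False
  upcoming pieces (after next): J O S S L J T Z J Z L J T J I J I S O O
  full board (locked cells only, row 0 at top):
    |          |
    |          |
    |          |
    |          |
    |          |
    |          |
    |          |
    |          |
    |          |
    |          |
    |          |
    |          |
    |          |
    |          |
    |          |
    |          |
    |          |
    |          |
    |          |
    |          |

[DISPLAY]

──────────────────────────────┨─────────
       February 2030          ┃ng valida
 Tu We Th Fr Sa Su            ┃anages da
           1  2  3            ┃ processe
  5  6*  7  8  9 10           ┃ implemen
* 12 13 14 15 16 17           ┃ transfor
 1┏━━━━━━━━━━━━━━━━━━━━━━━━━━━━━━━━┓ment
 2┃ Tetris                         ┃    
  ┠────────────────────────────────┨    
━━┃          │Next:                ┃    
  ┃          │ ▒                   ┃    
  ┃          │▒▒▒                  ┃    
  ┃          │                     ┃    
  ┃          │                     ┃    
  ┃          │                     ┃    
  ┃          │Score:               ┃━━━━
  ┃          │0                    ┃    
  ┃          │                     ┃    
  ┃          │                     ┃    
  ┃          │                     ┃    
  ┃          │                     ┃    
  ┃          │                     ┃    
  ┗━━━━━━━━━━━━━━━━━━━━━━━━━━━━━━━━┛    
                                        


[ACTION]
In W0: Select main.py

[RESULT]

──────────────────────────────┨─────────
       February 2030          ┃ons impor
 Tu We Th Fr Sa Su            ┃g        
           1  2  3            ┃         
  5  6*  7  8  9 10           ┃import Pa
* 12 13 14 15 16 17           ┃         
 1┏━━━━━━━━━━━━━━━━━━━━━━━━━━━━━━━━┓    
 2┃ Tetris                         ┃    
  ┠────────────────────────────────┨(con
━━┃          │Next:                ┃2)  
  ┃          │ ▒                   ┃    
  ┃          │▒▒▒                  ┃    
  ┃          │                     ┃    
  ┃          │                     ┃    
  ┃          │                     ┃    
  ┃          │Score:               ┃━━━━
  ┃          │0                    ┃    
  ┃          │                     ┃    
  ┃          │                     ┃    
  ┃          │                     ┃    
  ┃          │                     ┃    
  ┃          │                     ┃    
  ┗━━━━━━━━━━━━━━━━━━━━━━━━━━━━━━━━┛    
                                        


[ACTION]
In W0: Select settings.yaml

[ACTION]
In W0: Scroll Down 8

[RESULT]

──────────────────────────────┨─────────
       February 2030          ┃ions: pro
 Tu We Th Fr Sa Su            ┃60       
           1  2  3            ┃         
  5  6*  7  8  9 10           ┃         
* 12 13 14 15 16 17           ┃         
 1┏━━━━━━━━━━━━━━━━━━━━━━━━━━━━━━━━┓    
 2┃ Tetris                         ┃    
  ┠────────────────────────────────┨    
━━┃          │Next:                ┃    
  ┃          │ ▒                   ┃    
  ┃          │▒▒▒                  ┃    
  ┃          │                     ┃    
  ┃          │                     ┃    
  ┃          │                     ┃    
  ┃          │Score:               ┃━━━━
  ┃          │0                    ┃    
  ┃          │                     ┃    
  ┃          │                     ┃    
  ┃          │                     ┃    
  ┃          │                     ┃    
  ┃          │                     ┃    
  ┗━━━━━━━━━━━━━━━━━━━━━━━━━━━━━━━━┛    
                                        


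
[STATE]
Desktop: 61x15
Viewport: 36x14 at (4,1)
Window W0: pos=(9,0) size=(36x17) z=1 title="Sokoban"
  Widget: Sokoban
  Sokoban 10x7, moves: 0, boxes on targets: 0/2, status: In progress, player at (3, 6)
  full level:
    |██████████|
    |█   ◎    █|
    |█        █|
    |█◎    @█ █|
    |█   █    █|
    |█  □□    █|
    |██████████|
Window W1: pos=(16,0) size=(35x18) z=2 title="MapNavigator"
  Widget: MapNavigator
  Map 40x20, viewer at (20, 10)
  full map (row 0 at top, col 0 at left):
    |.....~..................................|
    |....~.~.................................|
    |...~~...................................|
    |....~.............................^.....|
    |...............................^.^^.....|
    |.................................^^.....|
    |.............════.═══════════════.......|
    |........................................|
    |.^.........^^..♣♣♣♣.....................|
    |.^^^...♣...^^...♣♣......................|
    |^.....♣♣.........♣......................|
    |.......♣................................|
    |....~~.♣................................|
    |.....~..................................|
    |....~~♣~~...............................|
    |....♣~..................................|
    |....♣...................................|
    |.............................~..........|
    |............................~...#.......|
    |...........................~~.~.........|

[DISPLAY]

     ┃ Sokob┃ MapNavigator          
     ┠──────┠───────────────────────
     ┃██████┃~......................
     ┃█   ◎ ┃.......................
     ┃█     ┃.......................
     ┃█◎    ┃.........════.═════════
     ┃█   █ ┃.......................
     ┃█  □□ ┃.......^^..♣♣♣♣........
     ┃██████┃...♣...^^...♣♣.........
     ┃Moves:┃..♣♣.........♣..@......
     ┃      ┃...♣...................
     ┃      ┃~~.♣...................
     ┃      ┃.~.....................
     ┃      ┃~~♣~~..................


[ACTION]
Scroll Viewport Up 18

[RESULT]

     ┏━━━━━━┏━━━━━━━━━━━━━━━━━━━━━━━
     ┃ Sokob┃ MapNavigator          
     ┠──────┠───────────────────────
     ┃██████┃~......................
     ┃█   ◎ ┃.......................
     ┃█     ┃.......................
     ┃█◎    ┃.........════.═════════
     ┃█   █ ┃.......................
     ┃█  □□ ┃.......^^..♣♣♣♣........
     ┃██████┃...♣...^^...♣♣.........
     ┃Moves:┃..♣♣.........♣..@......
     ┃      ┃...♣...................
     ┃      ┃~~.♣...................
     ┃      ┃.~.....................


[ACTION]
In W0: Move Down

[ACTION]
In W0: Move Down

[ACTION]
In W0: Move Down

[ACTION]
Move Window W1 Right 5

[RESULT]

     ┏━━━━━━━━━━━┏━━━━━━━━━━━━━━━━━━
     ┃ Sokoban   ┃ MapNavigator     
     ┠───────────┠──────────────────
     ┃██████████ ┃~.................
     ┃█   ◎    █ ┃..................
     ┃█        █ ┃..................
     ┃█◎     █ █ ┃.........════.════
     ┃█   █    █ ┃..................
     ┃█  □□ @  █ ┃.......^^..♣♣♣♣...
     ┃██████████ ┃...♣...^^...♣♣....
     ┃Moves: 2  0┃..♣♣.........♣..@.
     ┃           ┃...♣..............
     ┃           ┃~~.♣..............
     ┃           ┃.~................


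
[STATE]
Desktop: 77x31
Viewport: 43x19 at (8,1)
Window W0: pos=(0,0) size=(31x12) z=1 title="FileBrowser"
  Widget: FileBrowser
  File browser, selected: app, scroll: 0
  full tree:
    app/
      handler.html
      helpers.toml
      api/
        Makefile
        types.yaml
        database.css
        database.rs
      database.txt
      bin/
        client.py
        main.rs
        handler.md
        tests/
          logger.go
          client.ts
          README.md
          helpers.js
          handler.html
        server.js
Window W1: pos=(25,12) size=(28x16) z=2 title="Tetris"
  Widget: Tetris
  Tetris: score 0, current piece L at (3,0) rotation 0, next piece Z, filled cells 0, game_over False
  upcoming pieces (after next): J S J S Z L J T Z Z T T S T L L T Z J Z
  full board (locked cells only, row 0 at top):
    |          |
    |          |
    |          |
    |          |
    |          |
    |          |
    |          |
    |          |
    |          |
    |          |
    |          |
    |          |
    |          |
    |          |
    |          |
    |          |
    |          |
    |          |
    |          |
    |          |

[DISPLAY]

owser                 ┃                    
──────────────────────┨                    
pp/                   ┃                    
dler.html             ┃                    
pers.toml             ┃                    
 api/                 ┃                    
abase.txt             ┃                    
 bin/                 ┃                    
                      ┃                    
                      ┃                    
━━━━━━━━━━━━━━━━━━━━━━┛                    
                 ┏━━━━━━━━━━━━━━━━━━━━━━━━━
                 ┃ Tetris                  
                 ┠─────────────────────────
                 ┃          │Next:         
                 ┃          │▓▓            
                 ┃          │ ▓▓           
                 ┃          │              
                 ┃          │              


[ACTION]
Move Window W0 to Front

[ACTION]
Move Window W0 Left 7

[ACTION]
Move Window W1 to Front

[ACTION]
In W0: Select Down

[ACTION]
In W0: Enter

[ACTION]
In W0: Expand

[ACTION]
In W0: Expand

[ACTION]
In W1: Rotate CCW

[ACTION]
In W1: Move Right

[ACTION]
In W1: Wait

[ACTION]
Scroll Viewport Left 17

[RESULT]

┃ FileBrowser                 ┃            
┠─────────────────────────────┨            
┃  [-] app/                   ┃            
┃  > handler.html             ┃            
┃    helpers.toml             ┃            
┃    [+] api/                 ┃            
┃    database.txt             ┃            
┃    [+] bin/                 ┃            
┃                             ┃            
┃                             ┃            
┗━━━━━━━━━━━━━━━━━━━━━━━━━━━━━┛            
                         ┏━━━━━━━━━━━━━━━━━
                         ┃ Tetris          
                         ┠─────────────────
                         ┃          │Next: 
                         ┃          │▓▓    
                         ┃          │ ▓▓   
                         ┃          │      
                         ┃          │      


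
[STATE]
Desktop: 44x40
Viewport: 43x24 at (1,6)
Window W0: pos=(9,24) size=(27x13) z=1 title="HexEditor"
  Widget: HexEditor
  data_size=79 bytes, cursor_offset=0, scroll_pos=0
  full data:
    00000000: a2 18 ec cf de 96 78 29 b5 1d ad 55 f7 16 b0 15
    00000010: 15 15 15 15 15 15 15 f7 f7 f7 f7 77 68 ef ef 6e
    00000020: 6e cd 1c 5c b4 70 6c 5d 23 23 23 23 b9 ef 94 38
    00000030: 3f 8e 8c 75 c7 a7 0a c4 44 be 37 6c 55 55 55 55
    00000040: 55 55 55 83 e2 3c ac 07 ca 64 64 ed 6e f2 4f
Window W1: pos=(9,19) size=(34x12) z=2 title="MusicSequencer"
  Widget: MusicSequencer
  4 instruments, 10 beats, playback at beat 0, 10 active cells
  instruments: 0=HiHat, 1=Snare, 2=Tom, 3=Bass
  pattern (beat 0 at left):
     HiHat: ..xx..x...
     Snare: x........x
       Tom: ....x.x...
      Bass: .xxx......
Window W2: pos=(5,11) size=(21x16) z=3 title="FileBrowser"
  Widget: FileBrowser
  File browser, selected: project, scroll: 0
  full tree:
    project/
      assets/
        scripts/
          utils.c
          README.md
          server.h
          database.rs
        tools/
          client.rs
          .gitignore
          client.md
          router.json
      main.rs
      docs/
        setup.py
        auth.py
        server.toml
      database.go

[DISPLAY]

                                           
                                           
                                           
                                           
                                           
    ┏━━━━━━━━━━━━━━━━━━━┓                  
    ┃ FileBrowser       ┃                  
    ┠───────────────────┨                  
    ┃> [-] project/     ┃                  
    ┃    [+] assets/    ┃                  
    ┃    main.rs        ┃                  
    ┃    [+] docs/      ┃                  
    ┃    database.go    ┃                  
    ┃                   ┃━━━━━━━━━━━━━━━━┓ 
    ┃                   ┃                ┃ 
    ┃                   ┃────────────────┨ 
    ┃                   ┃                ┃ 
    ┃                   ┃                ┃ 
    ┃                   ┃                ┃ 
    ┃                   ┃                ┃ 
    ┗━━━━━━━━━━━━━━━━━━━┛                ┃ 
        ┃                                ┃ 
        ┃                                ┃ 
        ┃                                ┃ 


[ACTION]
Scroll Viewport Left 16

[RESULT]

                                           
                                           
                                           
                                           
                                           
     ┏━━━━━━━━━━━━━━━━━━━┓                 
     ┃ FileBrowser       ┃                 
     ┠───────────────────┨                 
     ┃> [-] project/     ┃                 
     ┃    [+] assets/    ┃                 
     ┃    main.rs        ┃                 
     ┃    [+] docs/      ┃                 
     ┃    database.go    ┃                 
     ┃                   ┃━━━━━━━━━━━━━━━━┓
     ┃                   ┃                ┃
     ┃                   ┃────────────────┨
     ┃                   ┃                ┃
     ┃                   ┃                ┃
     ┃                   ┃                ┃
     ┃                   ┃                ┃
     ┗━━━━━━━━━━━━━━━━━━━┛                ┃
         ┃                                ┃
         ┃                                ┃
         ┃                                ┃


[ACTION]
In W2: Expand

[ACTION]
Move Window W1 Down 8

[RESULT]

                                           
                                           
                                           
                                           
                                           
     ┏━━━━━━━━━━━━━━━━━━━┓                 
     ┃ FileBrowser       ┃                 
     ┠───────────────────┨                 
     ┃> [-] project/     ┃                 
     ┃    [+] assets/    ┃                 
     ┃    main.rs        ┃                 
     ┃    [+] docs/      ┃                 
     ┃    database.go    ┃                 
     ┃                   ┃                 
     ┃                   ┃                 
     ┃                   ┃                 
     ┃                   ┃                 
     ┃                   ┃                 
     ┃                   ┃━━━━━━━━━┓       
     ┃                   ┃         ┃       
     ┗━━━━━━━━━━━━━━━━━━━┛─────────┨       
         ┏━━━━━━━━━━━━━━━━━━━━━━━━━━━━━━━━┓
         ┃ MusicSequencer                 ┃
         ┠────────────────────────────────┨


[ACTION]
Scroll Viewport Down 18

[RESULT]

     ┃    main.rs        ┃                 
     ┃    [+] docs/      ┃                 
     ┃    database.go    ┃                 
     ┃                   ┃                 
     ┃                   ┃                 
     ┃                   ┃                 
     ┃                   ┃                 
     ┃                   ┃                 
     ┃                   ┃━━━━━━━━━┓       
     ┃                   ┃         ┃       
     ┗━━━━━━━━━━━━━━━━━━━┛─────────┨       
         ┏━━━━━━━━━━━━━━━━━━━━━━━━━━━━━━━━┓
         ┃ MusicSequencer                 ┃
         ┠────────────────────────────────┨
         ┃      ▼123456789                ┃
         ┃ HiHat··██··█···                ┃
         ┃ Snare█········█                ┃
         ┃   Tom····█·█···                ┃
         ┃  Bass·███······                ┃
         ┃                                ┃
         ┃                                ┃
         ┃                                ┃
         ┗━━━━━━━━━━━━━━━━━━━━━━━━━━━━━━━━┛
                                           


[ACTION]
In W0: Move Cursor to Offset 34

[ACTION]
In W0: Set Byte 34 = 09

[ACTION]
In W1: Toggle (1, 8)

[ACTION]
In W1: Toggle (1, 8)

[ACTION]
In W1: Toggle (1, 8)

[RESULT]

     ┃    main.rs        ┃                 
     ┃    [+] docs/      ┃                 
     ┃    database.go    ┃                 
     ┃                   ┃                 
     ┃                   ┃                 
     ┃                   ┃                 
     ┃                   ┃                 
     ┃                   ┃                 
     ┃                   ┃━━━━━━━━━┓       
     ┃                   ┃         ┃       
     ┗━━━━━━━━━━━━━━━━━━━┛─────────┨       
         ┏━━━━━━━━━━━━━━━━━━━━━━━━━━━━━━━━┓
         ┃ MusicSequencer                 ┃
         ┠────────────────────────────────┨
         ┃      ▼123456789                ┃
         ┃ HiHat··██··█···                ┃
         ┃ Snare█·······██                ┃
         ┃   Tom····█·█···                ┃
         ┃  Bass·███······                ┃
         ┃                                ┃
         ┃                                ┃
         ┃                                ┃
         ┗━━━━━━━━━━━━━━━━━━━━━━━━━━━━━━━━┛
                                           


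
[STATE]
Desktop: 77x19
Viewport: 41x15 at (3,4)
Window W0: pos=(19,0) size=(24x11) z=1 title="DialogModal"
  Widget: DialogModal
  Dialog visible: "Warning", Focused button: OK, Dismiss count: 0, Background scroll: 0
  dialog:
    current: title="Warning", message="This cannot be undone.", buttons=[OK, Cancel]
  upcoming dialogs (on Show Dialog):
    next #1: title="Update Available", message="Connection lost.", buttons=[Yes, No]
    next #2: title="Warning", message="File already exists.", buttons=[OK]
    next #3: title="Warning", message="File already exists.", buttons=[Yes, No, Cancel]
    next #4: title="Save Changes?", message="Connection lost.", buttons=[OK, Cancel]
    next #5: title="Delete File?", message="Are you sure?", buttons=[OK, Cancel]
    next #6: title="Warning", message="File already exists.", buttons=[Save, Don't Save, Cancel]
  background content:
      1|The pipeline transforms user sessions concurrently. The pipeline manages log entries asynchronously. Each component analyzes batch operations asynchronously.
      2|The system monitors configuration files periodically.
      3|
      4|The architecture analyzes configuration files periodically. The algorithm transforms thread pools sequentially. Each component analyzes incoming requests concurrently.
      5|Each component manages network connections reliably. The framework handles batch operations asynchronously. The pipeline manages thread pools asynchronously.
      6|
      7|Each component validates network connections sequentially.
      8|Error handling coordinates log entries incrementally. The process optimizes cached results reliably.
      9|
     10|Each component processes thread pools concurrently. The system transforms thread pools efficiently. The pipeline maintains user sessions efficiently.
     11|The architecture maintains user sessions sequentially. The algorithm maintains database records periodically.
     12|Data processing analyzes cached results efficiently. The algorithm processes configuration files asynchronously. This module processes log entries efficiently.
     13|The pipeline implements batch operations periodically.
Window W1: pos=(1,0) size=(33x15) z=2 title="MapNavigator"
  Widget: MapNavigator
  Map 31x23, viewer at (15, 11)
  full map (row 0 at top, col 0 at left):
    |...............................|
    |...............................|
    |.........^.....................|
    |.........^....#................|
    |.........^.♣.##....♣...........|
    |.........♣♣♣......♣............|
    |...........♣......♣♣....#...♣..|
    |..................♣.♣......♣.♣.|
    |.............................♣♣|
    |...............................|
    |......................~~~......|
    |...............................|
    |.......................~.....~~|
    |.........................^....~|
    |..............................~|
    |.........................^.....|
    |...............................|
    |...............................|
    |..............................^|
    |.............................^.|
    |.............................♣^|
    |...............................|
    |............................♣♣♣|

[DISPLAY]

.................♣.♣......♣.♣.┃─────┐co┃ 
............................♣♣┃     │  ┃ 
..............................┃ be u│ly┃ 
.....................~~~......┃el   │es┃ 
..............@...............┃─────┘  ┃ 
......................~.....~~┃ validat┃ 
........................^....~┃━━━━━━━━┛ 
.............................~┃          
........................^.....┃          
..............................┃          
━━━━━━━━━━━━━━━━━━━━━━━━━━━━━━┛          
                                         
                                         
                                         
                                         


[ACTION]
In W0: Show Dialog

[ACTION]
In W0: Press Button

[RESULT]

.................♣.♣......♣.♣.┃itors co┃ 
............................♣♣┃        ┃ 
..............................┃re analy┃ 
.....................~~~......┃ manages┃ 
..............@...............┃        ┃ 
......................~.....~~┃ validat┃ 
........................^....~┃━━━━━━━━┛ 
.............................~┃          
........................^.....┃          
..............................┃          
━━━━━━━━━━━━━━━━━━━━━━━━━━━━━━┛          
                                         
                                         
                                         
                                         


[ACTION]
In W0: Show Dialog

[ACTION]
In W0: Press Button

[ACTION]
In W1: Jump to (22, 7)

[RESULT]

.^....#................       ┃itors co┃ 
.^.♣.##....♣...........       ┃        ┃ 
.♣♣♣......♣............       ┃re analy┃ 
...♣......♣♣....#...♣..       ┃ manages┃ 
..........♣.♣.@....♣.♣.       ┃        ┃ 
.....................♣♣       ┃ validat┃ 
.......................       ┃━━━━━━━━┛ 
..............~~~......       ┃          
.......................       ┃          
...............~.....~~       ┃          
━━━━━━━━━━━━━━━━━━━━━━━━━━━━━━┛          
                                         
                                         
                                         
                                         
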